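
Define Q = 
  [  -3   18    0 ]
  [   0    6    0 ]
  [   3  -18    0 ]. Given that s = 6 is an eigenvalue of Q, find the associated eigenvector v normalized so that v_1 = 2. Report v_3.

Q − 6I = [[-9, 18, 0], [0, 0, 0], [3, -18, -6]].
Solving (Q − 6I)v = 0 gives the eigenspace spanned by (2, 1, -2).
With v_1 = 2, v = (2, 1, -2), so v_3 = -2.

-2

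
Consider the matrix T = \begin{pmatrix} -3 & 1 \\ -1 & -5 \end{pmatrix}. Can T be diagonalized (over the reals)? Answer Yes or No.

Characteristic polynomial: p(μ) = μ^2 + 8μ + 16 = (μ + 4)^2.
μ = -4 has algebraic multiplicity 2; rank(T + 4I) = 1, so geometric multiplicity = 1.
Geometric multiplicity < algebraic multiplicity, so T is not diagonalizable.

No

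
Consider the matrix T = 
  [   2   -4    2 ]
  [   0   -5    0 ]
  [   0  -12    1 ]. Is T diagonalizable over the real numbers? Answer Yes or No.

Characteristic polynomial: p(λ) = λ^3 + 2λ^2 - 13λ + 10 = (λ - 2)(λ - 1)(λ + 5).
All 3 eigenvalues are distinct, so T is diagonalizable.

Yes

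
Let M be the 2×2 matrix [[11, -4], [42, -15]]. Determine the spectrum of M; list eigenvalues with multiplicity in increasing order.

Characteristic polynomial: p(λ) = λ^2 + 4λ + 3 = (λ + 1)(λ + 3).
Roots (with multiplicity): -3, -1.

-3, -1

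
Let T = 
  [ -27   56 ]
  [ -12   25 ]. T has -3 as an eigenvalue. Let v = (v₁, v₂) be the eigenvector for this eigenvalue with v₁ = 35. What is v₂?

T + 3I = [[-24, 56], [-12, 28]].
Solving (T + 3I)v = 0 gives the eigenspace spanned by (35, 15).
With v₁ = 35, v = (35, 15), so v₂ = 15.

15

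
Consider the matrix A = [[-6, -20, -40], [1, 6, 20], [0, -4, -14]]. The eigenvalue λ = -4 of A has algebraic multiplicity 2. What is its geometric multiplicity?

A + 4I = [[-2, -20, -40], [1, 10, 20], [0, -4, -10]].
This matrix has rank 2, so its null space has dimension 3 − 2 = 1.

1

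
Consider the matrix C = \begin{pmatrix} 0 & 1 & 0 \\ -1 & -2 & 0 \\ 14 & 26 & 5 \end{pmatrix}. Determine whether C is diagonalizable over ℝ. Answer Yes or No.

No

Characteristic polynomial: p(s) = s^3 - 3s^2 - 9s - 5 = (s - 5)(s + 1)^2.
s = -1 has algebraic multiplicity 2; rank(C + 1I) = 2, so geometric multiplicity = 1.
Geometric multiplicity < algebraic multiplicity, so C is not diagonalizable.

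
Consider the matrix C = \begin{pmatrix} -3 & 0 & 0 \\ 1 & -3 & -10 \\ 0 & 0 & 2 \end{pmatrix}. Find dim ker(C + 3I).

C + 3I = [[0, 0, 0], [1, 0, -10], [0, 0, 5]].
This matrix has rank 2, so its null space has dimension 3 − 2 = 1.

1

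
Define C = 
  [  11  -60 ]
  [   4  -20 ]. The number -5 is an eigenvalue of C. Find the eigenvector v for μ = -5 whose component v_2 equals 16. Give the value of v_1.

60

C + 5I = [[16, -60], [4, -15]].
Solving (C + 5I)v = 0 gives the eigenspace spanned by (60, 16).
With v_2 = 16, v = (60, 16), so v_1 = 60.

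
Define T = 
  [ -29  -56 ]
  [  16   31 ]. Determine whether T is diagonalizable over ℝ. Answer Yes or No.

Characteristic polynomial: p(r) = r^2 - 2r - 3 = (r - 3)(r + 1).
All 2 eigenvalues are distinct, so T is diagonalizable.

Yes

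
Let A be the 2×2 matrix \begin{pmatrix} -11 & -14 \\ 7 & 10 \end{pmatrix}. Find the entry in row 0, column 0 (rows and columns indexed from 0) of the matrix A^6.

7463

Characteristic polynomial: λ^2 + λ - 12 = (λ - 3)(λ + 4), so the eigenvalues are -4, 3.
λ=3: eigenvector (-1, 1).
λ=-4: eigenvector (2, -1).
P = [[-1, 2], [1, -1]], D = diag(3, -4), P⁻¹ = [[1, 2], [1, 1]].
A⁶ = P·diag(729, 4096)·P⁻¹ = [[7463, 6734], [-3367, -2638]].
The requested entry is 7463.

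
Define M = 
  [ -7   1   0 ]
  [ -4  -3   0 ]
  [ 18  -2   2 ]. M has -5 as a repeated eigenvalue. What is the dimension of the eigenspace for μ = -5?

M + 5I = [[-2, 1, 0], [-4, 2, 0], [18, -2, 7]].
This matrix has rank 2, so its null space has dimension 3 − 2 = 1.

1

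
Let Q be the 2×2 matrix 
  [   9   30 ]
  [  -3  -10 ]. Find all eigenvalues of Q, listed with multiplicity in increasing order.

Characteristic polynomial: p(t) = t^2 + t = t(t + 1).
Roots (with multiplicity): -1, 0.

-1, 0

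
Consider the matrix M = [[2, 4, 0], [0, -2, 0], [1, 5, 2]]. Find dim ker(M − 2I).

M − 2I = [[0, 4, 0], [0, -4, 0], [1, 5, 0]].
This matrix has rank 2, so its null space has dimension 3 − 2 = 1.

1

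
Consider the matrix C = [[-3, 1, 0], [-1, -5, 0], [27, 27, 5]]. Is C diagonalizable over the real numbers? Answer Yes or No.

No

Characteristic polynomial: p(λ) = λ^3 + 3λ^2 - 24λ - 80 = (λ - 5)(λ + 4)^2.
λ = -4 has algebraic multiplicity 2; rank(C + 4I) = 2, so geometric multiplicity = 1.
Geometric multiplicity < algebraic multiplicity, so C is not diagonalizable.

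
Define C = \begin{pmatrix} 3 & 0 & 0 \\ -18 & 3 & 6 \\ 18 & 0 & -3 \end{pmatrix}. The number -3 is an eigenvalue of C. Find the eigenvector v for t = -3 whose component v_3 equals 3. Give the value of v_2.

C + 3I = [[6, 0, 0], [-18, 6, 6], [18, 0, 0]].
Solving (C + 3I)v = 0 gives the eigenspace spanned by (0, -3, 3).
With v_3 = 3, v = (0, -3, 3), so v_2 = -3.

-3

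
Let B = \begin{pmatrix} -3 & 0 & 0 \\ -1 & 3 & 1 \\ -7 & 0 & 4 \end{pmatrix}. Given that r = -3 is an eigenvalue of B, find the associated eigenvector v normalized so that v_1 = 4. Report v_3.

4

B + 3I = [[0, 0, 0], [-1, 6, 1], [-7, 0, 7]].
Solving (B + 3I)v = 0 gives the eigenspace spanned by (4, 0, 4).
With v_1 = 4, v = (4, 0, 4), so v_3 = 4.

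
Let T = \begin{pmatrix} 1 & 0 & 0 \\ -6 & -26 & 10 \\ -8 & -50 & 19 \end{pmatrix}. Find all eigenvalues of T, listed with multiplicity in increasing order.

-6, -1, 1

Characteristic polynomial: p(r) = r^3 + 6r^2 - r - 6 = (r - 1)(r + 1)(r + 6).
Roots (with multiplicity): -6, -1, 1.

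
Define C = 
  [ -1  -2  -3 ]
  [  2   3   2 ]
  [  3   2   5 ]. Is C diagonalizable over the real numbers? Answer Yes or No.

Characteristic polynomial: p(t) = t^3 - 7t^2 + 16t - 12 = (t - 3)(t - 2)^2.
t = 2 has algebraic multiplicity 2; rank(C − 2I) = 2, so geometric multiplicity = 1.
Geometric multiplicity < algebraic multiplicity, so C is not diagonalizable.

No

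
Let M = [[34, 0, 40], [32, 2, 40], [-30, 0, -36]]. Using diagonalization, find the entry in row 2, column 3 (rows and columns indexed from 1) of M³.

Characteristic polynomial: s^3 - 28s + 48 = (s - 4)(s - 2)(s + 6), so the eigenvalues are -6, 2, 4.
s=-6: eigenvector (1, 1, -1).
s=4: eigenvector (4, 4, -3).
s=2: eigenvector (0, 1, 0).
P = [[1, 4, 0], [1, 4, 1], [-1, -3, 0]], D = diag(-6, 4, 2), P⁻¹ = [[-3, 0, -4], [1, 0, 1], [-1, 1, 0]].
M³ = P·diag(-216, 64, 8)·P⁻¹ = [[904, 0, 1120], [896, 8, 1120], [-840, 0, -1056]].
The requested entry is 1120.

1120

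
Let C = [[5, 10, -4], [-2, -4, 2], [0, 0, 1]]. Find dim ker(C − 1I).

2

C − 1I = [[4, 10, -4], [-2, -5, 2], [0, 0, 0]].
This matrix has rank 1, so its null space has dimension 3 − 1 = 2.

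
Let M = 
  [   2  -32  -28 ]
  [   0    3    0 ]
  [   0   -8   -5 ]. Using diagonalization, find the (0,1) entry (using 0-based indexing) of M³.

Characteristic polynomial: μ^3 - 19μ + 30 = (μ - 3)(μ - 2)(μ + 5), so the eigenvalues are -5, 2, 3.
μ=2: eigenvector (1, 0, 0).
μ=3: eigenvector (-4, 1, -1).
μ=-5: eigenvector (4, 0, 1).
P = [[1, -4, 4], [0, 1, 0], [0, -1, 1]], D = diag(2, 3, -5), P⁻¹ = [[1, 0, -4], [0, 1, 0], [0, 1, 1]].
M³ = P·diag(8, 27, -125)·P⁻¹ = [[8, -608, -532], [0, 27, 0], [0, -152, -125]].
The requested entry is -608.

-608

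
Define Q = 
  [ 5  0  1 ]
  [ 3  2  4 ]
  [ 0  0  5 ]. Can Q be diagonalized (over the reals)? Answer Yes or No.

No

Characteristic polynomial: p(μ) = μ^3 - 12μ^2 + 45μ - 50 = (μ - 5)^2(μ - 2).
μ = 5 has algebraic multiplicity 2; rank(Q − 5I) = 2, so geometric multiplicity = 1.
Geometric multiplicity < algebraic multiplicity, so Q is not diagonalizable.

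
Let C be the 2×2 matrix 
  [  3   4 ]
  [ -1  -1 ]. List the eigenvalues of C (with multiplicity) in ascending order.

Characteristic polynomial: p(μ) = μ^2 - 2μ + 1 = (μ - 1)^2.
Roots (with multiplicity): 1, 1.

1, 1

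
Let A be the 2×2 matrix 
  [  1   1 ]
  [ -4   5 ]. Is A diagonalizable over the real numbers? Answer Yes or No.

Characteristic polynomial: p(s) = s^2 - 6s + 9 = (s - 3)^2.
s = 3 has algebraic multiplicity 2; rank(A − 3I) = 1, so geometric multiplicity = 1.
Geometric multiplicity < algebraic multiplicity, so A is not diagonalizable.

No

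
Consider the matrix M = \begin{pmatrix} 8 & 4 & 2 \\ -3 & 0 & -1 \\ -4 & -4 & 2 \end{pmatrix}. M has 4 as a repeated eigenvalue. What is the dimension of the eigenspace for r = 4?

1

M − 4I = [[4, 4, 2], [-3, -4, -1], [-4, -4, -2]].
This matrix has rank 2, so its null space has dimension 3 − 2 = 1.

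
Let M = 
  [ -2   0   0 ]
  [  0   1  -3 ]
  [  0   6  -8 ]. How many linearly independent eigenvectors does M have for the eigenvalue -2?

2

M + 2I = [[0, 0, 0], [0, 3, -3], [0, 6, -6]].
This matrix has rank 1, so its null space has dimension 3 − 1 = 2.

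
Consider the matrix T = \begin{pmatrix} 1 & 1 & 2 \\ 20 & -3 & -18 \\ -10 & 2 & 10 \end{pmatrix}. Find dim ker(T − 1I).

1

T − 1I = [[0, 1, 2], [20, -4, -18], [-10, 2, 9]].
This matrix has rank 2, so its null space has dimension 3 − 2 = 1.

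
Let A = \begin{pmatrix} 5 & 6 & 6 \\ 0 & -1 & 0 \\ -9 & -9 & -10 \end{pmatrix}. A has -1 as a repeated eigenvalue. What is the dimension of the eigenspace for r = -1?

2

A + 1I = [[6, 6, 6], [0, 0, 0], [-9, -9, -9]].
This matrix has rank 1, so its null space has dimension 3 − 1 = 2.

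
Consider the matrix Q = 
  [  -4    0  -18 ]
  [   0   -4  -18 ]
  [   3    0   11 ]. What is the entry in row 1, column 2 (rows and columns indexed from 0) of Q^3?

-702

Characteristic polynomial: λ^3 - 3λ^2 - 18λ + 40 = (λ - 5)(λ - 2)(λ + 4), so the eigenvalues are -4, 2, 5.
λ=-4: eigenvector (0, 1, 0).
λ=2: eigenvector (3, 3, -1).
λ=5: eigenvector (-2, -2, 1).
P = [[0, 3, -2], [1, 3, -2], [0, -1, 1]], D = diag(-4, 2, 5), P⁻¹ = [[-1, 1, 0], [1, 0, 2], [1, 0, 3]].
Q³ = P·diag(-64, 8, 125)·P⁻¹ = [[-226, 0, -702], [-162, -64, -702], [117, 0, 359]].
The requested entry is -702.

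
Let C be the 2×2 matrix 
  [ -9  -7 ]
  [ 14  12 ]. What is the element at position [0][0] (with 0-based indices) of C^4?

Characteristic polynomial: s^2 - 3s - 10 = (s - 5)(s + 2), so the eigenvalues are -2, 5.
s=-2: eigenvector (1, -1).
s=5: eigenvector (-1, 2).
P = [[1, -1], [-1, 2]], D = diag(-2, 5), P⁻¹ = [[2, 1], [1, 1]].
C⁴ = P·diag(16, 625)·P⁻¹ = [[-593, -609], [1218, 1234]].
The requested entry is -593.

-593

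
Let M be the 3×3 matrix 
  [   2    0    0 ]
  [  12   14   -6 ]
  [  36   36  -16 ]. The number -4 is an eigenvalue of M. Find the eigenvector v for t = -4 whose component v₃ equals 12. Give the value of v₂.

4

M + 4I = [[6, 0, 0], [12, 18, -6], [36, 36, -12]].
Solving (M + 4I)v = 0 gives the eigenspace spanned by (0, 4, 12).
With v₃ = 12, v = (0, 4, 12), so v₂ = 4.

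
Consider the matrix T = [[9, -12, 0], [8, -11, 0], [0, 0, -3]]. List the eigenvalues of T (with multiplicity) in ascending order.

Characteristic polynomial: p(r) = r^3 + 5r^2 + 3r - 9 = (r - 1)(r + 3)^2.
Roots (with multiplicity): -3, -3, 1.

-3, -3, 1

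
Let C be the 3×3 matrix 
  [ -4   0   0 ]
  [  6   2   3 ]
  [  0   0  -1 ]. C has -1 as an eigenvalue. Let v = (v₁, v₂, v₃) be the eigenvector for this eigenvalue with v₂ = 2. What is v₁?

C + 1I = [[-3, 0, 0], [6, 3, 3], [0, 0, 0]].
Solving (C + 1I)v = 0 gives the eigenspace spanned by (0, 2, -2).
With v₂ = 2, v = (0, 2, -2), so v₁ = 0.

0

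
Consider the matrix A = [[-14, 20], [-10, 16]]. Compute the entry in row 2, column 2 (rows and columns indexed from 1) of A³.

496

Characteristic polynomial: s^2 - 2s - 24 = (s - 6)(s + 4), so the eigenvalues are -4, 6.
s=6: eigenvector (-1, -1).
s=-4: eigenvector (2, 1).
P = [[-1, 2], [-1, 1]], D = diag(6, -4), P⁻¹ = [[1, -2], [1, -1]].
A³ = P·diag(216, -64)·P⁻¹ = [[-344, 560], [-280, 496]].
The requested entry is 496.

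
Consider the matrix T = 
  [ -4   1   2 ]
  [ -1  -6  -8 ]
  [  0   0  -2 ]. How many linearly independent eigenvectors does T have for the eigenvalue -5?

1

T + 5I = [[1, 1, 2], [-1, -1, -8], [0, 0, 3]].
This matrix has rank 2, so its null space has dimension 3 − 2 = 1.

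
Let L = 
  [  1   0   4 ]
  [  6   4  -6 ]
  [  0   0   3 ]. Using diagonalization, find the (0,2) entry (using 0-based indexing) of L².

Characteristic polynomial: t^3 - 8t^2 + 19t - 12 = (t - 4)(t - 3)(t - 1), so the eigenvalues are 1, 3, 4.
t=1: eigenvector (1, -2, 0).
t=4: eigenvector (0, 1, 0).
t=3: eigenvector (2, -6, 1).
P = [[1, 0, 2], [-2, 1, -6], [0, 0, 1]], D = diag(1, 4, 3), P⁻¹ = [[1, 0, -2], [2, 1, 2], [0, 0, 1]].
L² = P·diag(1, 16, 9)·P⁻¹ = [[1, 0, 16], [30, 16, -18], [0, 0, 9]].
The requested entry is 16.

16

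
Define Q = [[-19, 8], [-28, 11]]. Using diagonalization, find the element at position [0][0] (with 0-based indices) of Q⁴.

4433

Characteristic polynomial: s^2 + 8s + 15 = (s + 3)(s + 5), so the eigenvalues are -5, -3.
s=-3: eigenvector (1, 2).
s=-5: eigenvector (4, 7).
P = [[1, 4], [2, 7]], D = diag(-3, -5), P⁻¹ = [[-7, 4], [2, -1]].
Q⁴ = P·diag(81, 625)·P⁻¹ = [[4433, -2176], [7616, -3727]].
The requested entry is 4433.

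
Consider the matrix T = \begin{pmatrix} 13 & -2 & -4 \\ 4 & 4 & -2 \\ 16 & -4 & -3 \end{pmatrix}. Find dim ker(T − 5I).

T − 5I = [[8, -2, -4], [4, -1, -2], [16, -4, -8]].
This matrix has rank 1, so its null space has dimension 3 − 1 = 2.

2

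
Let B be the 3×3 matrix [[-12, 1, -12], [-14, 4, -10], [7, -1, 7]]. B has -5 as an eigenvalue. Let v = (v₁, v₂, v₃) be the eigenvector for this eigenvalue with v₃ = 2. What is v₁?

B + 5I = [[-7, 1, -12], [-14, 9, -10], [7, -1, 12]].
Solving (B + 5I)v = 0 gives the eigenspace spanned by (-4, -4, 2).
With v₃ = 2, v = (-4, -4, 2), so v₁ = -4.

-4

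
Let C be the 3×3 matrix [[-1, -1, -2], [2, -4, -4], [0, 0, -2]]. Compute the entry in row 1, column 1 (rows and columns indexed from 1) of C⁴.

Characteristic polynomial: μ^3 + 7μ^2 + 16μ + 12 = (μ + 2)^2(μ + 3), so the eigenvalues are -3, -2, -2.
μ=-3: eigenvector (1, 2, 0).
μ=-2: eigenvector (1, 1, 0).
μ=-2: eigenvector (2, 0, 1).
P = [[1, 1, 2], [2, 1, 0], [0, 0, 1]], D = diag(-3, -2, -2), P⁻¹ = [[-1, 1, 2], [2, -1, -4], [0, 0, 1]].
C⁴ = P·diag(81, 16, 16)·P⁻¹ = [[-49, 65, 130], [-130, 146, 260], [0, 0, 16]].
The requested entry is -49.

-49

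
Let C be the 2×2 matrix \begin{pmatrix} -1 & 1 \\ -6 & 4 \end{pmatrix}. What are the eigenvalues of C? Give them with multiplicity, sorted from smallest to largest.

Characteristic polynomial: p(r) = r^2 - 3r + 2 = (r - 2)(r - 1).
Roots (with multiplicity): 1, 2.

1, 2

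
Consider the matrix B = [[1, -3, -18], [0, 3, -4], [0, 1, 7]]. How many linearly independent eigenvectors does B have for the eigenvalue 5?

1

B − 5I = [[-4, -3, -18], [0, -2, -4], [0, 1, 2]].
This matrix has rank 2, so its null space has dimension 3 − 2 = 1.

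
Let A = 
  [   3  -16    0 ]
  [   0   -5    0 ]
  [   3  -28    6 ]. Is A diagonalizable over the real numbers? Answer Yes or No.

Characteristic polynomial: p(r) = r^3 - 4r^2 - 27r + 90 = (r - 6)(r - 3)(r + 5).
All 3 eigenvalues are distinct, so A is diagonalizable.

Yes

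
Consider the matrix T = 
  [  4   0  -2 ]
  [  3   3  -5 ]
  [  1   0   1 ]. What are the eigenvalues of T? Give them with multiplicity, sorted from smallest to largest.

Characteristic polynomial: p(μ) = μ^3 - 8μ^2 + 21μ - 18 = (μ - 3)^2(μ - 2).
Roots (with multiplicity): 2, 3, 3.

2, 3, 3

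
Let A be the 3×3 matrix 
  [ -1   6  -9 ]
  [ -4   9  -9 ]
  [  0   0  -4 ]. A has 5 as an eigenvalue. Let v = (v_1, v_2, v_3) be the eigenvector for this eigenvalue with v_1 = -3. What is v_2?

A − 5I = [[-6, 6, -9], [-4, 4, -9], [0, 0, -9]].
Solving (A − 5I)v = 0 gives the eigenspace spanned by (-3, -3, 0).
With v_1 = -3, v = (-3, -3, 0), so v_2 = -3.

-3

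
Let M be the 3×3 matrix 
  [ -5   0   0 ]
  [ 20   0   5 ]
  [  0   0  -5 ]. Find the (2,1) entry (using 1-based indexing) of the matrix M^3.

Characteristic polynomial: μ^3 + 10μ^2 + 25μ = μ(μ + 5)^2, so the eigenvalues are -5, -5, 0.
μ=-5: eigenvector (1, -2, -2).
μ=0: eigenvector (0, 1, 0).
μ=-5: eigenvector (0, -1, 1).
P = [[1, 0, 0], [-2, 1, -1], [-2, 0, 1]], D = diag(-5, 0, -5), P⁻¹ = [[1, 0, 0], [4, 1, 1], [2, 0, 1]].
M³ = P·diag(-125, 0, -125)·P⁻¹ = [[-125, 0, 0], [500, 0, 125], [0, 0, -125]].
The requested entry is 500.

500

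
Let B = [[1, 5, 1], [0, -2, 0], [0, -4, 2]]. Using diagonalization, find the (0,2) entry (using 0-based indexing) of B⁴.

Characteristic polynomial: λ^3 - λ^2 - 4λ + 4 = (λ - 2)(λ - 1)(λ + 2), so the eigenvalues are -2, 1, 2.
λ=1: eigenvector (1, 0, 0).
λ=-2: eigenvector (-2, 1, 1).
λ=2: eigenvector (1, 0, 1).
P = [[1, -2, 1], [0, 1, 0], [0, 1, 1]], D = diag(1, -2, 2), P⁻¹ = [[1, 3, -1], [0, 1, 0], [0, -1, 1]].
B⁴ = P·diag(1, 16, 16)·P⁻¹ = [[1, -45, 15], [0, 16, 0], [0, 0, 16]].
The requested entry is 15.

15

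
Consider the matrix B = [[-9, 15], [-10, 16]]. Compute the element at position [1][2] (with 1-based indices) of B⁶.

Characteristic polynomial: s^2 - 7s + 6 = (s - 6)(s - 1), so the eigenvalues are 1, 6.
s=6: eigenvector (1, 1).
s=1: eigenvector (3, 2).
P = [[1, 3], [1, 2]], D = diag(6, 1), P⁻¹ = [[-2, 3], [1, -1]].
B⁶ = P·diag(46656, 1)·P⁻¹ = [[-93309, 139965], [-93310, 139966]].
The requested entry is 139965.

139965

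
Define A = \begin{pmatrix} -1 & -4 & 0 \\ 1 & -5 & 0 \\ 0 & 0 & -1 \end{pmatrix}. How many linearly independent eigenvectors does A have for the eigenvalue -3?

A + 3I = [[2, -4, 0], [1, -2, 0], [0, 0, 2]].
This matrix has rank 2, so its null space has dimension 3 − 2 = 1.

1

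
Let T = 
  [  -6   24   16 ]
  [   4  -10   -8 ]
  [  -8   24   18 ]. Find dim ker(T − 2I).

2

T − 2I = [[-8, 24, 16], [4, -12, -8], [-8, 24, 16]].
This matrix has rank 1, so its null space has dimension 3 − 1 = 2.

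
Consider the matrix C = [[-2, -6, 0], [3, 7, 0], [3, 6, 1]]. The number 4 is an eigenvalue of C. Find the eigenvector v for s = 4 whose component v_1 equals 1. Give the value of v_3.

-1

C − 4I = [[-6, -6, 0], [3, 3, 0], [3, 6, -3]].
Solving (C − 4I)v = 0 gives the eigenspace spanned by (1, -1, -1).
With v_1 = 1, v = (1, -1, -1), so v_3 = -1.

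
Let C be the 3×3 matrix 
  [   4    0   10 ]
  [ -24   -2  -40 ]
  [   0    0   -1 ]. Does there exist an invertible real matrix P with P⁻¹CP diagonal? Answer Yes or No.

Characteristic polynomial: p(μ) = μ^3 - μ^2 - 10μ - 8 = (μ - 4)(μ + 1)(μ + 2).
All 3 eigenvalues are distinct, so C is diagonalizable.

Yes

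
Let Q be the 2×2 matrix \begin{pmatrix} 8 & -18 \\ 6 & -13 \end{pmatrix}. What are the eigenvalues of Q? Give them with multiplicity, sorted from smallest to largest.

Characteristic polynomial: p(μ) = μ^2 + 5μ + 4 = (μ + 1)(μ + 4).
Roots (with multiplicity): -4, -1.

-4, -1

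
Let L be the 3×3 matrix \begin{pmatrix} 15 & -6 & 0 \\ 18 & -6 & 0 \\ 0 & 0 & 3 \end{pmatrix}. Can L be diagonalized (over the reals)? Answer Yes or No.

Yes

Characteristic polynomial: p(t) = t^3 - 12t^2 + 45t - 54 = (t - 6)(t - 3)^2.
t = 3 has algebraic multiplicity 2; rank(L − 3I) = 1, so geometric multiplicity = 2.
Every eigenvalue has geometric = algebraic multiplicity, so L is diagonalizable.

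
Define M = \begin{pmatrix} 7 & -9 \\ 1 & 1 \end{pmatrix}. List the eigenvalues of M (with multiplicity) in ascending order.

Characteristic polynomial: p(μ) = μ^2 - 8μ + 16 = (μ - 4)^2.
Roots (with multiplicity): 4, 4.

4, 4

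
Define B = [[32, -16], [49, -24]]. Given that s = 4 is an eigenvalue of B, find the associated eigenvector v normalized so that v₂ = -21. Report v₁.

B − 4I = [[28, -16], [49, -28]].
Solving (B − 4I)v = 0 gives the eigenspace spanned by (-12, -21).
With v₂ = -21, v = (-12, -21), so v₁ = -12.

-12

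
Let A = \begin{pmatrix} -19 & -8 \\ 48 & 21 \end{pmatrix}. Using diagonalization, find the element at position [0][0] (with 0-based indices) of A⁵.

Characteristic polynomial: s^2 - 2s - 15 = (s - 5)(s + 3), so the eigenvalues are -3, 5.
s=-3: eigenvector (1, -2).
s=5: eigenvector (-1, 3).
P = [[1, -1], [-2, 3]], D = diag(-3, 5), P⁻¹ = [[3, 1], [2, 1]].
A⁵ = P·diag(-243, 3125)·P⁻¹ = [[-6979, -3368], [20208, 9861]].
The requested entry is -6979.

-6979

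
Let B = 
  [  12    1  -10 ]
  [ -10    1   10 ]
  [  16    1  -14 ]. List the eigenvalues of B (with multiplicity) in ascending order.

-4, 1, 2

Characteristic polynomial: p(μ) = μ^3 + μ^2 - 10μ + 8 = (μ - 2)(μ - 1)(μ + 4).
Roots (with multiplicity): -4, 1, 2.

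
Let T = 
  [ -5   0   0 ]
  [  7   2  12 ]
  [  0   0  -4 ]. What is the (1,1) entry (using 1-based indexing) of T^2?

Characteristic polynomial: r^3 + 7r^2 + 2r - 40 = (r - 2)(r + 4)(r + 5), so the eigenvalues are -5, -4, 2.
r=-5: eigenvector (1, -1, 0).
r=2: eigenvector (0, 1, 0).
r=-4: eigenvector (0, -2, 1).
P = [[1, 0, 0], [-1, 1, -2], [0, 0, 1]], D = diag(-5, 2, -4), P⁻¹ = [[1, 0, 0], [1, 1, 2], [0, 0, 1]].
T² = P·diag(25, 4, 16)·P⁻¹ = [[25, 0, 0], [-21, 4, -24], [0, 0, 16]].
The requested entry is 25.

25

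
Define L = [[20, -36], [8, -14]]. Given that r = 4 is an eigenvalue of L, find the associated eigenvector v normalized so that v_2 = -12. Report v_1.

L − 4I = [[16, -36], [8, -18]].
Solving (L − 4I)v = 0 gives the eigenspace spanned by (-27, -12).
With v_2 = -12, v = (-27, -12), so v_1 = -27.

-27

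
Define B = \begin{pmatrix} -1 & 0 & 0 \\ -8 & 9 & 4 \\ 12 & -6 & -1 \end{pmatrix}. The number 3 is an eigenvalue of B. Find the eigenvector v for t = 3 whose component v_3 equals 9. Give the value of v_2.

-6

B − 3I = [[-4, 0, 0], [-8, 6, 4], [12, -6, -4]].
Solving (B − 3I)v = 0 gives the eigenspace spanned by (0, -6, 9).
With v_3 = 9, v = (0, -6, 9), so v_2 = -6.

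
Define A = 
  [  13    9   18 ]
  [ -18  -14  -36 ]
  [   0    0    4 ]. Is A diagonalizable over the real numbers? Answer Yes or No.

Characteristic polynomial: p(λ) = λ^3 - 3λ^2 - 24λ + 80 = (λ - 4)^2(λ + 5).
λ = 4 has algebraic multiplicity 2; rank(A − 4I) = 1, so geometric multiplicity = 2.
Every eigenvalue has geometric = algebraic multiplicity, so A is diagonalizable.

Yes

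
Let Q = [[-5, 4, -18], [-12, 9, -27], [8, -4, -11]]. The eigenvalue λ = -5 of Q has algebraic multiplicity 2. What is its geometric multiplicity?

1

Q + 5I = [[0, 4, -18], [-12, 14, -27], [8, -4, -6]].
This matrix has rank 2, so its null space has dimension 3 − 2 = 1.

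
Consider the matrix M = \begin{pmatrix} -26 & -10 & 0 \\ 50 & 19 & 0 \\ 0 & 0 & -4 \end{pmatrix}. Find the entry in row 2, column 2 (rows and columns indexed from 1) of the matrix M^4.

Characteristic polynomial: t^3 + 11t^2 + 34t + 24 = (t + 1)(t + 4)(t + 6), so the eigenvalues are -6, -4, -1.
t=-6: eigenvector (1, -2, 0).
t=-1: eigenvector (-2, 5, 0).
t=-4: eigenvector (0, 0, 1).
P = [[1, -2, 0], [-2, 5, 0], [0, 0, 1]], D = diag(-6, -1, -4), P⁻¹ = [[5, 2, 0], [2, 1, 0], [0, 0, 1]].
M⁴ = P·diag(1296, 1, 256)·P⁻¹ = [[6476, 2590, 0], [-12950, -5179, 0], [0, 0, 256]].
The requested entry is -5179.

-5179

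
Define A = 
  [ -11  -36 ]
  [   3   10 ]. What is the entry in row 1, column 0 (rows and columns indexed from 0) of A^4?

-15

Characteristic polynomial: μ^2 + μ - 2 = (μ - 1)(μ + 2), so the eigenvalues are -2, 1.
μ=1: eigenvector (-3, 1).
μ=-2: eigenvector (4, -1).
P = [[-3, 4], [1, -1]], D = diag(1, -2), P⁻¹ = [[1, 4], [1, 3]].
A⁴ = P·diag(1, 16)·P⁻¹ = [[61, 180], [-15, -44]].
The requested entry is -15.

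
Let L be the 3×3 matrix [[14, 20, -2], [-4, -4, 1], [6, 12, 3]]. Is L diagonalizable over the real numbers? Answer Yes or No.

Yes

Characteristic polynomial: p(t) = t^3 - 13t^2 + 54t - 72 = (t - 6)(t - 4)(t - 3).
All 3 eigenvalues are distinct, so L is diagonalizable.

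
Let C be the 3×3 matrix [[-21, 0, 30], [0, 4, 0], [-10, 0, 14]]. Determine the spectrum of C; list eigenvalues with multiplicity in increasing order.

Characteristic polynomial: p(λ) = λ^3 + 3λ^2 - 22λ - 24 = (λ - 4)(λ + 1)(λ + 6).
Roots (with multiplicity): -6, -1, 4.

-6, -1, 4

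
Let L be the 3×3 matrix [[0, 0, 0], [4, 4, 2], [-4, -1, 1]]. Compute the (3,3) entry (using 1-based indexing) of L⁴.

Characteristic polynomial: t^3 - 5t^2 + 6t = t(t - 3)(t - 2), so the eigenvalues are 0, 2, 3.
t=0: eigenvector (1, -2, 2).
t=2: eigenvector (0, -1, 1).
t=3: eigenvector (0, -2, 1).
P = [[1, 0, 0], [-2, -1, -2], [2, 1, 1]], D = diag(0, 2, 3), P⁻¹ = [[1, 0, 0], [-2, 1, 2], [0, -1, -1]].
L⁴ = P·diag(0, 16, 81)·P⁻¹ = [[0, 0, 0], [32, 146, 130], [-32, -65, -49]].
The requested entry is -49.

-49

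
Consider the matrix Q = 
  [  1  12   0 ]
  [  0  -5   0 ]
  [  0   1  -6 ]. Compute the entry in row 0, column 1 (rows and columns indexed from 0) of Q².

Characteristic polynomial: μ^3 + 10μ^2 + 19μ - 30 = (μ - 1)(μ + 5)(μ + 6), so the eigenvalues are -6, -5, 1.
μ=1: eigenvector (1, 0, 0).
μ=-5: eigenvector (-2, 1, 1).
μ=-6: eigenvector (0, 0, 1).
P = [[1, -2, 0], [0, 1, 0], [0, 1, 1]], D = diag(1, -5, -6), P⁻¹ = [[1, 2, 0], [0, 1, 0], [0, -1, 1]].
Q² = P·diag(1, 25, 36)·P⁻¹ = [[1, -48, 0], [0, 25, 0], [0, -11, 36]].
The requested entry is -48.

-48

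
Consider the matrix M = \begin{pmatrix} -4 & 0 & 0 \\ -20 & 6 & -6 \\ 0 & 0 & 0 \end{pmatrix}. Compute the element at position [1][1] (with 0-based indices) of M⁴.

1296

Characteristic polynomial: t^3 - 2t^2 - 24t = t(t - 6)(t + 4), so the eigenvalues are -4, 0, 6.
t=-4: eigenvector (1, 2, 0).
t=0: eigenvector (0, 1, 1).
t=6: eigenvector (0, 1, 0).
P = [[1, 0, 0], [2, 1, 1], [0, 1, 0]], D = diag(-4, 0, 6), P⁻¹ = [[1, 0, 0], [0, 0, 1], [-2, 1, -1]].
M⁴ = P·diag(256, 0, 1296)·P⁻¹ = [[256, 0, 0], [-2080, 1296, -1296], [0, 0, 0]].
The requested entry is 1296.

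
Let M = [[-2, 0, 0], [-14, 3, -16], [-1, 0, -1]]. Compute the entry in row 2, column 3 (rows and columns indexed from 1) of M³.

Characteristic polynomial: t^3 - 7t - 6 = (t - 3)(t + 1)(t + 2), so the eigenvalues are -2, -1, 3.
t=-2: eigenvector (1, 6, 1).
t=3: eigenvector (0, 1, 0).
t=-1: eigenvector (0, 4, 1).
P = [[1, 0, 0], [6, 1, 4], [1, 0, 1]], D = diag(-2, 3, -1), P⁻¹ = [[1, 0, 0], [-2, 1, -4], [-1, 0, 1]].
M³ = P·diag(-8, 27, -1)·P⁻¹ = [[-8, 0, 0], [-98, 27, -112], [-7, 0, -1]].
The requested entry is -112.

-112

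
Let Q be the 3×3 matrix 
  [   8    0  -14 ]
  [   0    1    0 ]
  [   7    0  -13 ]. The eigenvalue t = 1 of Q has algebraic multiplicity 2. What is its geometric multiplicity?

Q − 1I = [[7, 0, -14], [0, 0, 0], [7, 0, -14]].
This matrix has rank 1, so its null space has dimension 3 − 1 = 2.

2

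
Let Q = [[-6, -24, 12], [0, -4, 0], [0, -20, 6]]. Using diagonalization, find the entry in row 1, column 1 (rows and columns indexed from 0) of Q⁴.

256

Characteristic polynomial: μ^3 + 4μ^2 - 36μ - 144 = (μ - 6)(μ + 4)(μ + 6), so the eigenvalues are -6, -4, 6.
μ=6: eigenvector (1, 0, 1).
μ=-4: eigenvector (0, 1, 2).
μ=-6: eigenvector (1, 0, 0).
P = [[1, 0, 1], [0, 1, 0], [1, 2, 0]], D = diag(6, -4, -6), P⁻¹ = [[0, -2, 1], [0, 1, 0], [1, 2, -1]].
Q⁴ = P·diag(1296, 256, 1296)·P⁻¹ = [[1296, 0, 0], [0, 256, 0], [0, -2080, 1296]].
The requested entry is 256.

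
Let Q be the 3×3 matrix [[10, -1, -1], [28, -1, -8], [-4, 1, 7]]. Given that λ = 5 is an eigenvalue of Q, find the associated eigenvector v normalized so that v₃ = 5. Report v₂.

-30

Q − 5I = [[5, -1, -1], [28, -6, -8], [-4, 1, 2]].
Solving (Q − 5I)v = 0 gives the eigenspace spanned by (-5, -30, 5).
With v₃ = 5, v = (-5, -30, 5), so v₂ = -30.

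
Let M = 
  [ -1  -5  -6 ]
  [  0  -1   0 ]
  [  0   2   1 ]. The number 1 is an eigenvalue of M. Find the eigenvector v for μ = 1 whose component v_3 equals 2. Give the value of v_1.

M − 1I = [[-2, -5, -6], [0, -2, 0], [0, 2, 0]].
Solving (M − 1I)v = 0 gives the eigenspace spanned by (-6, 0, 2).
With v_3 = 2, v = (-6, 0, 2), so v_1 = -6.

-6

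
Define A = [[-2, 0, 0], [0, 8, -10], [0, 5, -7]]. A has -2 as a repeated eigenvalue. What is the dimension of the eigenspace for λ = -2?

2

A + 2I = [[0, 0, 0], [0, 10, -10], [0, 5, -5]].
This matrix has rank 1, so its null space has dimension 3 − 1 = 2.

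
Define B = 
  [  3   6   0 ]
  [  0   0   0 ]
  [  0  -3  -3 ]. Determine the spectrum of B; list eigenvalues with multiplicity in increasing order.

-3, 0, 3

Characteristic polynomial: p(r) = r^3 - 9r = r(r - 3)(r + 3).
Roots (with multiplicity): -3, 0, 3.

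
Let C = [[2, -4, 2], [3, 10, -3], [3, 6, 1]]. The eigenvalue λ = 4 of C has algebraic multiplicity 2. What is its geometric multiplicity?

2

C − 4I = [[-2, -4, 2], [3, 6, -3], [3, 6, -3]].
This matrix has rank 1, so its null space has dimension 3 − 1 = 2.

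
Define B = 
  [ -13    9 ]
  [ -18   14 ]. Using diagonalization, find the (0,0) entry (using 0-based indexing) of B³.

-253

Characteristic polynomial: μ^2 - μ - 20 = (μ - 5)(μ + 4), so the eigenvalues are -4, 5.
μ=5: eigenvector (1, 2).
μ=-4: eigenvector (1, 1).
P = [[1, 1], [2, 1]], D = diag(5, -4), P⁻¹ = [[-1, 1], [2, -1]].
B³ = P·diag(125, -64)·P⁻¹ = [[-253, 189], [-378, 314]].
The requested entry is -253.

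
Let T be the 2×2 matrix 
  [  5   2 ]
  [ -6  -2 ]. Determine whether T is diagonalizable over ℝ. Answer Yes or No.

Yes

Characteristic polynomial: p(r) = r^2 - 3r + 2 = (r - 2)(r - 1).
All 2 eigenvalues are distinct, so T is diagonalizable.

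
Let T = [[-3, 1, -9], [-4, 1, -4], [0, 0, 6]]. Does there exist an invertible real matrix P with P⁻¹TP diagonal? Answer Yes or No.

No

Characteristic polynomial: p(μ) = μ^3 - 4μ^2 - 11μ - 6 = (μ - 6)(μ + 1)^2.
μ = -1 has algebraic multiplicity 2; rank(T + 1I) = 2, so geometric multiplicity = 1.
Geometric multiplicity < algebraic multiplicity, so T is not diagonalizable.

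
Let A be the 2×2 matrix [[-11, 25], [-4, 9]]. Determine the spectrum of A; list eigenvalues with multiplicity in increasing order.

-1, -1

Characteristic polynomial: p(r) = r^2 + 2r + 1 = (r + 1)^2.
Roots (with multiplicity): -1, -1.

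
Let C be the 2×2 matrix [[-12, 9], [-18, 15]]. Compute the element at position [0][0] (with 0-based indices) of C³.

Characteristic polynomial: μ^2 - 3μ - 18 = (μ - 6)(μ + 3), so the eigenvalues are -3, 6.
μ=6: eigenvector (1, 2).
μ=-3: eigenvector (-1, -1).
P = [[1, -1], [2, -1]], D = diag(6, -3), P⁻¹ = [[-1, 1], [-2, 1]].
C³ = P·diag(216, -27)·P⁻¹ = [[-270, 243], [-486, 459]].
The requested entry is -270.

-270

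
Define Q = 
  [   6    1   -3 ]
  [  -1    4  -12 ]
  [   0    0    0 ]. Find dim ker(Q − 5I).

Q − 5I = [[1, 1, -3], [-1, -1, -12], [0, 0, -5]].
This matrix has rank 2, so its null space has dimension 3 − 2 = 1.

1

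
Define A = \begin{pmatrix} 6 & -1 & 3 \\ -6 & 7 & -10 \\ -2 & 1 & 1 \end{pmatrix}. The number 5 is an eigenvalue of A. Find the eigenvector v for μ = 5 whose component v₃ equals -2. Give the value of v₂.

-4

A − 5I = [[1, -1, 3], [-6, 2, -10], [-2, 1, -4]].
Solving (A − 5I)v = 0 gives the eigenspace spanned by (2, -4, -2).
With v₃ = -2, v = (2, -4, -2), so v₂ = -4.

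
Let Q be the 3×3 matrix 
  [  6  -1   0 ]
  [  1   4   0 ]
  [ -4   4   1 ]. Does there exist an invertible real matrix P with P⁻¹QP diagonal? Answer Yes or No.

No

Characteristic polynomial: p(s) = s^3 - 11s^2 + 35s - 25 = (s - 5)^2(s - 1).
s = 5 has algebraic multiplicity 2; rank(Q − 5I) = 2, so geometric multiplicity = 1.
Geometric multiplicity < algebraic multiplicity, so Q is not diagonalizable.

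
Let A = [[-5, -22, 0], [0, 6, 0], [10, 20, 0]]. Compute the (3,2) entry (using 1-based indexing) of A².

Characteristic polynomial: t^3 - t^2 - 30t = t(t - 6)(t + 5), so the eigenvalues are -5, 0, 6.
t=-5: eigenvector (1, 0, -2).
t=6: eigenvector (-2, 1, 0).
t=0: eigenvector (0, 0, 1).
P = [[1, -2, 0], [0, 1, 0], [-2, 0, 1]], D = diag(-5, 6, 0), P⁻¹ = [[1, 2, 0], [0, 1, 0], [2, 4, 1]].
A² = P·diag(25, 36, 0)·P⁻¹ = [[25, -22, 0], [0, 36, 0], [-50, -100, 0]].
The requested entry is -100.

-100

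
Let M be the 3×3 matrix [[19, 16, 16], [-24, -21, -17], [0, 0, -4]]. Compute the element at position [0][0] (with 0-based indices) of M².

Characteristic polynomial: r^3 + 6r^2 - 7r - 60 = (r - 3)(r + 4)(r + 5), so the eigenvalues are -5, -4, 3.
r=3: eigenvector (1, -1, 0).
r=-5: eigenvector (-2, 3, 0).
r=-4: eigenvector (0, -1, 1).
P = [[1, -2, 0], [-1, 3, -1], [0, 0, 1]], D = diag(3, -5, -4), P⁻¹ = [[3, 2, 2], [1, 1, 1], [0, 0, 1]].
M² = P·diag(9, 25, 16)·P⁻¹ = [[-23, -32, -32], [48, 57, 41], [0, 0, 16]].
The requested entry is -23.

-23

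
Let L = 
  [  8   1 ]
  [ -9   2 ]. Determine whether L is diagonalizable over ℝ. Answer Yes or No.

Characteristic polynomial: p(r) = r^2 - 10r + 25 = (r - 5)^2.
r = 5 has algebraic multiplicity 2; rank(L − 5I) = 1, so geometric multiplicity = 1.
Geometric multiplicity < algebraic multiplicity, so L is not diagonalizable.

No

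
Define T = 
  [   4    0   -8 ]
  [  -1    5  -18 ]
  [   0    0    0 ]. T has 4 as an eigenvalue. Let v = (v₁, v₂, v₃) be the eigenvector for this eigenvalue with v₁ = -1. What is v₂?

-1

T − 4I = [[0, 0, -8], [-1, 1, -18], [0, 0, -4]].
Solving (T − 4I)v = 0 gives the eigenspace spanned by (-1, -1, 0).
With v₁ = -1, v = (-1, -1, 0), so v₂ = -1.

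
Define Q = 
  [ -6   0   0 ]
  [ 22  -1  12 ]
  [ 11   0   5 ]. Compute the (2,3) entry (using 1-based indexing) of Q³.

252

Characteristic polynomial: μ^3 + 2μ^2 - 29μ - 30 = (μ - 5)(μ + 1)(μ + 6), so the eigenvalues are -6, -1, 5.
μ=5: eigenvector (0, 2, 1).
μ=-1: eigenvector (0, 1, 0).
μ=-6: eigenvector (-1, 2, 1).
P = [[0, 0, -1], [2, 1, 2], [1, 0, 1]], D = diag(5, -1, -6), P⁻¹ = [[1, 0, 1], [0, 1, -2], [-1, 0, 0]].
Q³ = P·diag(125, -1, -216)·P⁻¹ = [[-216, 0, 0], [682, -1, 252], [341, 0, 125]].
The requested entry is 252.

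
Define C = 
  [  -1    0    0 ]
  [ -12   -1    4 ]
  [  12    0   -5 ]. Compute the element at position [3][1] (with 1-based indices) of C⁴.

Characteristic polynomial: μ^3 + 7μ^2 + 11μ + 5 = (μ + 1)^2(μ + 5), so the eigenvalues are -5, -1, -1.
μ=-1: eigenvector (1, -2, 3).
μ=-1: eigenvector (0, 1, 0).
μ=-5: eigenvector (0, -1, 1).
P = [[1, 0, 0], [-2, 1, -1], [3, 0, 1]], D = diag(-1, -1, -5), P⁻¹ = [[1, 0, 0], [-1, 1, 1], [-3, 0, 1]].
C⁴ = P·diag(1, 1, 625)·P⁻¹ = [[1, 0, 0], [1872, 1, -624], [-1872, 0, 625]].
The requested entry is -1872.

-1872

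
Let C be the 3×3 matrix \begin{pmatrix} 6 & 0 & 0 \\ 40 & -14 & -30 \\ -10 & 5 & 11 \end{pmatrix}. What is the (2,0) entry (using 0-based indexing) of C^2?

30

Characteristic polynomial: s^3 - 3s^2 - 22s + 24 = (s - 6)(s - 1)(s + 4), so the eigenvalues are -4, 1, 6.
s=6: eigenvector (1, 2, 0).
s=1: eigenvector (0, -2, 1).
s=-4: eigenvector (0, 3, -1).
P = [[1, 0, 0], [2, -2, 3], [0, 1, -1]], D = diag(6, 1, -4), P⁻¹ = [[1, 0, 0], [-2, 1, 3], [-2, 1, 2]].
C² = P·diag(36, 1, 16)·P⁻¹ = [[36, 0, 0], [-20, 46, 90], [30, -15, -29]].
The requested entry is 30.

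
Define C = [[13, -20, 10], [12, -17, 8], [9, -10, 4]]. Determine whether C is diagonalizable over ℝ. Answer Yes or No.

Characteristic polynomial: p(r) = r^3 - 7r - 6 = (r - 3)(r + 1)(r + 2).
All 3 eigenvalues are distinct, so C is diagonalizable.

Yes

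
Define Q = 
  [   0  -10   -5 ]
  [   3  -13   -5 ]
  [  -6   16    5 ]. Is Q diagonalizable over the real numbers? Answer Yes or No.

Characteristic polynomial: p(r) = r^3 + 8r^2 + 15r = r(r + 3)(r + 5).
All 3 eigenvalues are distinct, so Q is diagonalizable.

Yes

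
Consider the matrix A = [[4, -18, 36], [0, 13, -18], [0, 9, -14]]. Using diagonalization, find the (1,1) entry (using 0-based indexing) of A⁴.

-113

Characteristic polynomial: μ^3 - 3μ^2 - 24μ + 80 = (μ - 4)^2(μ + 5), so the eigenvalues are -5, 4, 4.
μ=4: eigenvector (1, 0, 0).
μ=4: eigenvector (-3, 2, 1).
μ=-5: eigenvector (-2, 1, 1).
P = [[1, -3, -2], [0, 2, 1], [0, 1, 1]], D = diag(4, 4, -5), P⁻¹ = [[1, 1, 1], [0, 1, -1], [0, -1, 2]].
A⁴ = P·diag(256, 256, 625)·P⁻¹ = [[256, 738, -1476], [0, -113, 738], [0, -369, 994]].
The requested entry is -113.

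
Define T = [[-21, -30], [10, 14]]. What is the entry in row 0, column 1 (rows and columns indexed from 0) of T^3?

-1290

Characteristic polynomial: s^2 + 7s + 6 = (s + 1)(s + 6), so the eigenvalues are -6, -1.
s=-1: eigenvector (-3, 2).
s=-6: eigenvector (-2, 1).
P = [[-3, -2], [2, 1]], D = diag(-1, -6), P⁻¹ = [[1, 2], [-2, -3]].
T³ = P·diag(-1, -216)·P⁻¹ = [[-861, -1290], [430, 644]].
The requested entry is -1290.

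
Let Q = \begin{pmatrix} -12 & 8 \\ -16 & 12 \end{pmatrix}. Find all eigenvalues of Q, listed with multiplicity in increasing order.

Characteristic polynomial: p(t) = t^2 - 16 = (t - 4)(t + 4).
Roots (with multiplicity): -4, 4.

-4, 4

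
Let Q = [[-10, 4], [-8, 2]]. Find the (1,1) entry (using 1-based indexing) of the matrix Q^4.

2576

Characteristic polynomial: t^2 + 8t + 12 = (t + 2)(t + 6), so the eigenvalues are -6, -2.
t=-6: eigenvector (1, 1).
t=-2: eigenvector (1, 2).
P = [[1, 1], [1, 2]], D = diag(-6, -2), P⁻¹ = [[2, -1], [-1, 1]].
Q⁴ = P·diag(1296, 16)·P⁻¹ = [[2576, -1280], [2560, -1264]].
The requested entry is 2576.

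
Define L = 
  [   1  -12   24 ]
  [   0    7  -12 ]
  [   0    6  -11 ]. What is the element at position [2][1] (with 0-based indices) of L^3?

126

Characteristic polynomial: s^3 + 3s^2 - 9s + 5 = (s - 1)^2(s + 5), so the eigenvalues are -5, 1, 1.
s=1: eigenvector (1, 2, 1).
s=-5: eigenvector (2, -1, -1).
s=1: eigenvector (0, 2, 1).
P = [[1, 2, 0], [2, -1, 2], [1, -1, 1]], D = diag(1, -5, 1), P⁻¹ = [[1, -2, 4], [0, 1, -2], [-1, 3, -5]].
L³ = P·diag(1, -125, 1)·P⁻¹ = [[1, -252, 504], [0, 127, -252], [0, 126, -251]].
The requested entry is 126.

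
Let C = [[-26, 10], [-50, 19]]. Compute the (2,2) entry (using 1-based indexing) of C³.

Characteristic polynomial: t^2 + 7t + 6 = (t + 1)(t + 6), so the eigenvalues are -6, -1.
t=-1: eigenvector (2, 5).
t=-6: eigenvector (1, 2).
P = [[2, 1], [5, 2]], D = diag(-1, -6), P⁻¹ = [[-2, 1], [5, -2]].
C³ = P·diag(-1, -216)·P⁻¹ = [[-1076, 430], [-2150, 859]].
The requested entry is 859.

859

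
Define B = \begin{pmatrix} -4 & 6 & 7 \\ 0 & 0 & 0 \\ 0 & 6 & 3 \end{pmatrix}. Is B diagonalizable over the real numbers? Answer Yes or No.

Characteristic polynomial: p(t) = t^3 + t^2 - 12t = t(t - 3)(t + 4).
All 3 eigenvalues are distinct, so B is diagonalizable.

Yes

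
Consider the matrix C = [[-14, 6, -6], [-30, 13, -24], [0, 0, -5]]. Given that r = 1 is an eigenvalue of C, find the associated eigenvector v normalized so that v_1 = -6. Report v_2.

C − 1I = [[-15, 6, -6], [-30, 12, -24], [0, 0, -6]].
Solving (C − 1I)v = 0 gives the eigenspace spanned by (-6, -15, 0).
With v_1 = -6, v = (-6, -15, 0), so v_2 = -15.

-15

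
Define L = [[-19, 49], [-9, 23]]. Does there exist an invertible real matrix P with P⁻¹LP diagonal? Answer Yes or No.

No

Characteristic polynomial: p(λ) = λ^2 - 4λ + 4 = (λ - 2)^2.
λ = 2 has algebraic multiplicity 2; rank(L − 2I) = 1, so geometric multiplicity = 1.
Geometric multiplicity < algebraic multiplicity, so L is not diagonalizable.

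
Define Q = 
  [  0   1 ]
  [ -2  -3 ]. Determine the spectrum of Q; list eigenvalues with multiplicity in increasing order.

-2, -1

Characteristic polynomial: p(s) = s^2 + 3s + 2 = (s + 1)(s + 2).
Roots (with multiplicity): -2, -1.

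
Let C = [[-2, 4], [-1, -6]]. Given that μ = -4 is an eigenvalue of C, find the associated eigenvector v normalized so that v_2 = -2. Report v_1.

C + 4I = [[2, 4], [-1, -2]].
Solving (C + 4I)v = 0 gives the eigenspace spanned by (4, -2).
With v_2 = -2, v = (4, -2), so v_1 = 4.

4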